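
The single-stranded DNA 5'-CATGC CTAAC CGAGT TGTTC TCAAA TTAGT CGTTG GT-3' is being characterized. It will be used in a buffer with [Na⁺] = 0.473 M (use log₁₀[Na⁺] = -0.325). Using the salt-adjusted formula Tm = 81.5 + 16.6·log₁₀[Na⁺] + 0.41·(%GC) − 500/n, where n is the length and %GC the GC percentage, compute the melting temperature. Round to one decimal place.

Length n = 37. C=8, T=13, A=8, G=8
G+C = 16, so %GC = 16/37 × 100 = 43.243%
Salt term: 16.6 × (-0.325) = -5.395
GC term: 0.41 × 43.243 = 17.73; length term: −500/37 = −13.514
Tm = 81.5 + (-5.395) + 17.73 − 13.514 = 80.321 → 80.3°C

80.3°C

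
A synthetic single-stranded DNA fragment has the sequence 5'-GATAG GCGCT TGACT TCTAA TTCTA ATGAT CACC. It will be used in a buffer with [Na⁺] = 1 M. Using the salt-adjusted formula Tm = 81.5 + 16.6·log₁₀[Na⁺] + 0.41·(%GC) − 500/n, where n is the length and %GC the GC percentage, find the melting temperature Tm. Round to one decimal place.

Length n = 34. Counting bases: C=8, G=6, A=9, T=11
G+C = 14, so %GC = 14/34 × 100 = 41.176%
Salt term: 16.6 × (0) = 0
GC term: 0.41 × 41.176 = 16.882; length term: −500/34 = −14.706
Tm = 81.5 + (0) + 16.882 − 14.706 = 83.676 → 83.7°C

83.7°C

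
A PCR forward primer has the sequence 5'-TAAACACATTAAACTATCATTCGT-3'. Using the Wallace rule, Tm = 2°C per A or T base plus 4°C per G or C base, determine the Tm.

Counting bases: C=5, A=10, G=1, T=8
So N_AT = 18 and N_GC = 6.
Tm = 2×18 + 4×6 = 60°C

60°C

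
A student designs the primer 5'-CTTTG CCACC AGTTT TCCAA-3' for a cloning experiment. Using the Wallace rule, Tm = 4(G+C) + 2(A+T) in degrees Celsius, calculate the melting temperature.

58°C

T=7, A=4, G=2, C=7
AT pairs contribute 11, GC pairs contribute 9.
Tm = 2(11) + 4(9) = 22 + 36 = 58°C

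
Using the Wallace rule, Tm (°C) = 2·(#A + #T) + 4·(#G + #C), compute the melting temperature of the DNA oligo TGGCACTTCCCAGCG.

50°C

Base counts: A=2, T=3, G=4, C=6
So N_AT = 5 and N_GC = 10.
Tm = 2(5) + 4(10) = 10 + 40 = 50°C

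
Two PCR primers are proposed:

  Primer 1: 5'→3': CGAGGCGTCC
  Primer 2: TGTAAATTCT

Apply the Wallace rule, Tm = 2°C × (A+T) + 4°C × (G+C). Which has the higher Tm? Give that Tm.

Primer 1: A+T=2, G+C=8 → Tm = 2(2)+4(8) = 36°C
Primer 2: A+T=8, G+C=2 → Tm = 2(8)+4(2) = 24°C
36°C vs 24°C → primer 1 is higher.

Primer 1, 36°C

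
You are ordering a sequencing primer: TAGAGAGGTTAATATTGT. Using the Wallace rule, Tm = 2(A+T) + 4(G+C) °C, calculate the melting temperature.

T=7, C=0, A=6, G=5
A+T = 13, G+C = 5
Tm = 4·5 + 2·13 = 20 + 26 = 46°C

46°C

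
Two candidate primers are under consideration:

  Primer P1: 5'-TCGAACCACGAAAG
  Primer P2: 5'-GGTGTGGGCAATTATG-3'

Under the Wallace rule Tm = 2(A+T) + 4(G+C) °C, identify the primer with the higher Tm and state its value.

Primer P1: A+T=7, G+C=7 → Tm = 2(7)+4(7) = 42°C
Primer P2: A+T=8, G+C=8 → Tm = 2(8)+4(8) = 48°C
42°C vs 48°C → primer P2 is higher.

Primer P2, 48°C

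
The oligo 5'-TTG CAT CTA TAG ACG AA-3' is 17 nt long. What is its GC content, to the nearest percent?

35%

Scanning the sequence gives G=3, C=3, A=6, T=5.
G+C = 3 + 3 = 6 out of 17 bases
%GC = 6/17 × 100 = 35.29% ≈ 35%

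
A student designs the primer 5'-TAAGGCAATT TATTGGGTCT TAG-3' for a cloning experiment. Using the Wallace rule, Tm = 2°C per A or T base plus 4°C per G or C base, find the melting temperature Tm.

62°C

T=9, C=2, G=6, A=6
So N_AT = 15 and N_GC = 8.
Tm = 4·8 + 2·15 = 32 + 30 = 62°C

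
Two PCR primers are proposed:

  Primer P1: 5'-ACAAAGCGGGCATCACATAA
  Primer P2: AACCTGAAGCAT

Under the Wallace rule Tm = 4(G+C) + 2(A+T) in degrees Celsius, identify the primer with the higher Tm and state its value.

Primer P1, 58°C

Primer P1: A+T=11, G+C=9 → Tm = 2(11)+4(9) = 58°C
Primer P2: A+T=7, G+C=5 → Tm = 2(7)+4(5) = 34°C
58°C vs 34°C → primer P1 is higher.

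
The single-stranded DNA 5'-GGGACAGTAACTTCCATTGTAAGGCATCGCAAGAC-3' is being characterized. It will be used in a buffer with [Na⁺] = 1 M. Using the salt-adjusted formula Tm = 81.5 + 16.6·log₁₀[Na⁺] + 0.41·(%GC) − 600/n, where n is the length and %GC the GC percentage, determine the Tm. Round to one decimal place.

84.3°C

Length n = 35. Base counts: C=8, A=11, T=7, G=9
G+C = 17, so %GC = 17/35 × 100 = 48.571%
Salt term: 16.6 × (0) = 0
GC term: 0.41 × 48.571 = 19.914; length term: −600/35 = −17.143
Tm = 81.5 + (0) + 19.914 − 17.143 = 84.271 → 84.3°C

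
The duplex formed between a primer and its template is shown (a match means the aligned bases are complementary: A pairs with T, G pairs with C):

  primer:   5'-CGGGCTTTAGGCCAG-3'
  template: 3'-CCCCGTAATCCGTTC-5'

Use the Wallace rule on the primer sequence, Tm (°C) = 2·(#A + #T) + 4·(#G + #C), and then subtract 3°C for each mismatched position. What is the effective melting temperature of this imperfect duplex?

41°C

Primer base counts: A=2, T=3, G=6, C=4 → A+T=5, G+C=10
Perfect-match Tm = 2(5) + 4(10) = 10 + 40 = 50°C
Mismatches (positions where the bases are not complementary): 3 (at positions 1, 6, 13)
Effective Tm = 50 − 3×3 = 50 − 9 = 41°C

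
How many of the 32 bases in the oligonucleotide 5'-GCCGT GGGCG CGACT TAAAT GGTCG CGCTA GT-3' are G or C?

Base counts: A=5, T=7, G=12, C=8
Total G or C: 12 + 8 = 20

20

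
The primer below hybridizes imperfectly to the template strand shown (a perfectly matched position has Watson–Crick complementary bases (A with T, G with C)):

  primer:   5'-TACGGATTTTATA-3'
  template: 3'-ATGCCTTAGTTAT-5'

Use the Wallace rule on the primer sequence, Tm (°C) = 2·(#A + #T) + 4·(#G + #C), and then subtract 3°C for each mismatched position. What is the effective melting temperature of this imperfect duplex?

Primer base counts: A=4, T=6, G=2, C=1 → A+T=10, G+C=3
Perfect-match Tm = 2(10) + 4(3) = 20 + 12 = 32°C
Mismatches (positions where the bases are not complementary): 3 (at positions 7, 9, 10)
Effective Tm = 32 − 3×3 = 32 − 9 = 23°C

23°C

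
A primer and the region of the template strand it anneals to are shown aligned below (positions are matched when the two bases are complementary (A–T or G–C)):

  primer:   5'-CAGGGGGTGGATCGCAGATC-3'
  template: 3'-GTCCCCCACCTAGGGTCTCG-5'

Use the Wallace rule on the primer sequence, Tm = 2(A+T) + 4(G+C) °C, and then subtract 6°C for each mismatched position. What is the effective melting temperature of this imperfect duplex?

Primer base counts: A=4, T=3, G=9, C=4 → A+T=7, G+C=13
Perfect-match Tm = 2(7) + 4(13) = 14 + 52 = 66°C
Mismatches (positions where the bases are not complementary): 2 (at positions 14, 19)
Effective Tm = 66 − 2×6 = 66 − 12 = 54°C

54°C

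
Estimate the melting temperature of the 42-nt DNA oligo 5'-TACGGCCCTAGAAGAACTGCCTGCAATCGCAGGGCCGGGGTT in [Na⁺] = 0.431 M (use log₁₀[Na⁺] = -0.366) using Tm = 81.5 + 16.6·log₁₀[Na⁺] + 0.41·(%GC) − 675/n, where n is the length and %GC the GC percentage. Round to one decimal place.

84.7°C

Length n = 42. T=7, C=12, G=14, A=9
G+C = 26, so %GC = 26/42 × 100 = 61.905%
Salt term: 16.6 × (-0.366) = -6.076
GC term: 0.41 × 61.905 = 25.381; length term: −675/42 = −16.071
Tm = 81.5 + (-6.076) + 25.381 − 16.071 = 84.734 → 84.7°C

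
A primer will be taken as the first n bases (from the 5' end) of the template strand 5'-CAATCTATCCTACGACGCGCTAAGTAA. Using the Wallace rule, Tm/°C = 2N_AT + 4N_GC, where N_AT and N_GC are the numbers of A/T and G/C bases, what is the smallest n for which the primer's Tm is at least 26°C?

n = 10

First 9 bases: CAATCTATC → Tm = 24°C (< 26°C)
First 10 bases: CAATCTATCC → Tm = 28°C (≥ 26°C)
Since every base adds ≥2°C, Tm only increases with n, so the threshold is first crossed at n = 10.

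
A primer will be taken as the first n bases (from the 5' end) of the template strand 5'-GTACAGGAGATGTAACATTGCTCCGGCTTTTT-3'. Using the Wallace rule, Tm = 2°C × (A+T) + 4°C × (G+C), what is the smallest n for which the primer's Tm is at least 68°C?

n = 24

First 23 bases: GTACAGGAGATGTAACATTGCTC → Tm = 66°C (< 68°C)
First 24 bases: GTACAGGAGATGTAACATTGCTCC → Tm = 70°C (≥ 68°C)
Each additional base adds 2°C (A/T) or 4°C (G/C), so Tm is non-decreasing in n; n = 24 is the first length to reach 68°C.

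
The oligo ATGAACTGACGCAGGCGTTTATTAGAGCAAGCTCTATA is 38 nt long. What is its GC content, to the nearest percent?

Base counts: G=9, T=10, A=12, C=7
G+C = 9 + 7 = 16 out of 38 bases
%GC = 16/38 × 100 = 42.11% ≈ 42%

42%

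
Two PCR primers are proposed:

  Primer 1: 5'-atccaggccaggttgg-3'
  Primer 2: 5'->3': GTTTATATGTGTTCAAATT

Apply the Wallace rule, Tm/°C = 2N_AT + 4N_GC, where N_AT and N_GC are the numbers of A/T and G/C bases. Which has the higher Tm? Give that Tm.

Primer 1: A+T=6, G+C=10 → Tm = 2(6)+4(10) = 52°C
Primer 2: A+T=15, G+C=4 → Tm = 2(15)+4(4) = 46°C
52°C vs 46°C → primer 1 is higher.

Primer 1, 52°C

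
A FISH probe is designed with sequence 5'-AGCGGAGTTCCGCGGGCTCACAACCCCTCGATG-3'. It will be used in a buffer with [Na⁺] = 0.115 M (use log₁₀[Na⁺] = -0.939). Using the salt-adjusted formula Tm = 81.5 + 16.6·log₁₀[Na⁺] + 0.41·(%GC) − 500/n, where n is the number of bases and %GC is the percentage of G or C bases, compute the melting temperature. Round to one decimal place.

Length n = 33. Base counts: G=10, C=12, A=6, T=5
G+C = 22, so %GC = 22/33 × 100 = 66.667%
Salt term: 16.6 × (-0.939) = -15.587
GC term: 0.41 × 66.667 = 27.333; length term: −500/33 = −15.152
Tm = 81.5 + (-15.587) + 27.333 − 15.152 = 78.094 → 78.1°C

78.1°C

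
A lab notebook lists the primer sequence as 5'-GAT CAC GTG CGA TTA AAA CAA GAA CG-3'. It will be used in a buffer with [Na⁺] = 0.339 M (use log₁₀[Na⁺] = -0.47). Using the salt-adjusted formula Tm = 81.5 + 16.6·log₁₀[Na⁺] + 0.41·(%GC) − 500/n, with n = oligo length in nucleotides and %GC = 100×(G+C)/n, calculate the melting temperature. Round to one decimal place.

71.8°C

Length n = 26. Scanning the sequence gives G=6, C=5, A=11, T=4.
G+C = 11, so %GC = 11/26 × 100 = 42.308%
Salt term: 16.6 × (-0.47) = -7.802
GC term: 0.41 × 42.308 = 17.346; length term: −500/26 = −19.231
Tm = 81.5 + (-7.802) + 17.346 − 19.231 = 71.813 → 71.8°C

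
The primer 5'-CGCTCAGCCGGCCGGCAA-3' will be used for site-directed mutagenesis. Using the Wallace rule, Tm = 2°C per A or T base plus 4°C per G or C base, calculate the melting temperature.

64°C

Scanning the sequence gives G=6, A=3, T=1, C=8.
A+T = 4, G+C = 14
Tm = 2×4 + 4×14 = 64°C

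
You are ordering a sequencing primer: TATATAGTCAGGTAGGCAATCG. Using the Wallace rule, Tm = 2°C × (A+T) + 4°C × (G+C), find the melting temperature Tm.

Base counts: C=3, G=6, T=6, A=7
So N_AT = 13 and N_GC = 9.
Tm = 4·9 + 2·13 = 36 + 26 = 62°C

62°C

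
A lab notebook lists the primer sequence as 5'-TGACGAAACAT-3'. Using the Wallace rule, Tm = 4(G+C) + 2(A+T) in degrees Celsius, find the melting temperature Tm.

30°C

Base counts: T=2, G=2, C=2, A=5
So N_AT = 7 and N_GC = 4.
Tm = 2×7 + 4×4 = 30°C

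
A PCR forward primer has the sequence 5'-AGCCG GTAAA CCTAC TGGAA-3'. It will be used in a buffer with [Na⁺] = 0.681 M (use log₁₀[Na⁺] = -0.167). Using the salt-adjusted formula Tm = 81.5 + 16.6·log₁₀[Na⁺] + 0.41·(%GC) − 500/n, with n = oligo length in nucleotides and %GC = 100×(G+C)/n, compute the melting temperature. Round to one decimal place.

74.2°C

Length n = 20. Scanning the sequence gives C=5, T=3, A=7, G=5.
G+C = 10, so %GC = 10/20 × 100 = 50%
Salt term: 16.6 × (-0.167) = -2.772
GC term: 0.41 × 50 = 20.5; length term: −500/20 = −25
Tm = 81.5 + (-2.772) + 20.5 − 25 = 74.228 → 74.2°C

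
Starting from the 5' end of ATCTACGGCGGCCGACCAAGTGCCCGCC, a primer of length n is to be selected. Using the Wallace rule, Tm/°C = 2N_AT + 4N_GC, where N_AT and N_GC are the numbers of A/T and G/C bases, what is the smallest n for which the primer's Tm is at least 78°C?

First 23 bases: ATCTACGGCGGCCGACCAAGTGC → Tm = 76°C (< 78°C)
First 24 bases: ATCTACGGCGGCCGACCAAGTGCC → Tm = 80°C (≥ 78°C)
Each additional base adds 2°C (A/T) or 4°C (G/C), so Tm is non-decreasing in n; n = 24 is the first length to reach 78°C.

n = 24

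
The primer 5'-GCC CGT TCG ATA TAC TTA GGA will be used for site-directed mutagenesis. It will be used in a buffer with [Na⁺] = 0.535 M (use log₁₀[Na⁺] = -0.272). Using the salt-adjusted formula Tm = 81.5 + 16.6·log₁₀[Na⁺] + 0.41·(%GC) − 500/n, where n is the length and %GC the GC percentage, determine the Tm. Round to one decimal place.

Length n = 21. Base counts: T=6, G=5, A=5, C=5
G+C = 10, so %GC = 10/21 × 100 = 47.619%
Salt term: 16.6 × (-0.272) = -4.515
GC term: 0.41 × 47.619 = 19.524; length term: −500/21 = −23.81
Tm = 81.5 + (-4.515) + 19.524 − 23.81 = 72.699 → 72.7°C

72.7°C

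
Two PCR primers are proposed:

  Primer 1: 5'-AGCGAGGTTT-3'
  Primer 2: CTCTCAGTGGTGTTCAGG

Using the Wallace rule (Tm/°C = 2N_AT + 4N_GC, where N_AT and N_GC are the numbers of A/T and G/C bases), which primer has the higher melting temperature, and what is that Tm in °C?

Primer 2, 56°C

Primer 1: A+T=5, G+C=5 → Tm = 2(5)+4(5) = 30°C
Primer 2: A+T=8, G+C=10 → Tm = 2(8)+4(10) = 56°C
30°C vs 56°C → primer 2 is higher.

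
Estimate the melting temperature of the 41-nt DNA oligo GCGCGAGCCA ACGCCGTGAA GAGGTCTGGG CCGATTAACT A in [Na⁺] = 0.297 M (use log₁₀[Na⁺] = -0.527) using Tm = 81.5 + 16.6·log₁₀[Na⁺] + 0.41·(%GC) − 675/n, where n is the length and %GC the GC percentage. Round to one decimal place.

81.3°C

Length n = 41. Base counts: G=14, A=10, C=11, T=6
G+C = 25, so %GC = 25/41 × 100 = 60.976%
Salt term: 16.6 × (-0.527) = -8.748
GC term: 0.41 × 60.976 = 25; length term: −675/41 = −16.463
Tm = 81.5 + (-8.748) + 25 − 16.463 = 81.289 → 81.3°C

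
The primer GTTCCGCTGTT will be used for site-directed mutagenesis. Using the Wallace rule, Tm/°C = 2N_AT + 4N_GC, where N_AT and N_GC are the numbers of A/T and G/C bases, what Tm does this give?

34°C

Counting bases: G=3, A=0, C=3, T=5
So N_AT = 5 and N_GC = 6.
Tm = 4·6 + 2·5 = 24 + 10 = 34°C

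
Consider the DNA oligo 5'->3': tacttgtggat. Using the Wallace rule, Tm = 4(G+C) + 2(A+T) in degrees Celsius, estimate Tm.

30°C

Base counts: C=1, T=5, G=3, A=2
So N_AT = 7 and N_GC = 4.
Tm = 2(7) + 4(4) = 14 + 16 = 30°C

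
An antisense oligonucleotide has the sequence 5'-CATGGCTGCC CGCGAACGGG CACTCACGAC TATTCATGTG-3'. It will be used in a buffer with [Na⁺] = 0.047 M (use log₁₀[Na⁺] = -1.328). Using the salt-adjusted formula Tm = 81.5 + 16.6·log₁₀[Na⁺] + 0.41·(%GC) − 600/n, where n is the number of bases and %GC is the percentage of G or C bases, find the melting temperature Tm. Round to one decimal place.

69.1°C

Length n = 40. A=8, C=13, G=11, T=8
G+C = 24, so %GC = 24/40 × 100 = 60%
Salt term: 16.6 × (-1.328) = -22.045
GC term: 0.41 × 60 = 24.6; length term: −600/40 = −15
Tm = 81.5 + (-22.045) + 24.6 − 15 = 69.055 → 69.1°C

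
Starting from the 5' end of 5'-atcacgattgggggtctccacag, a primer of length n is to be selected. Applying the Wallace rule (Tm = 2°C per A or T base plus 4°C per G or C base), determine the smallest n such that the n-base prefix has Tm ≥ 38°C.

First 12 bases: ATCACGATTGGG → Tm = 36°C (< 38°C)
First 13 bases: ATCACGATTGGGG → Tm = 40°C (≥ 38°C)
Since every base adds ≥2°C, Tm only increases with n, so the threshold is first crossed at n = 13.

n = 13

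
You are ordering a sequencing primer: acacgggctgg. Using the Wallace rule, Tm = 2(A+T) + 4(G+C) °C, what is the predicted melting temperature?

Base counts: T=1, C=3, G=5, A=2
So N_AT = 3 and N_GC = 8.
Tm = 2×3 + 4×8 = 38°C

38°C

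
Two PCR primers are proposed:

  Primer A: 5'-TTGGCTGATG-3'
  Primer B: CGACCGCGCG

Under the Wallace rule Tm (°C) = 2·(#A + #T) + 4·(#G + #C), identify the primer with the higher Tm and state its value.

Primer A: A+T=5, G+C=5 → Tm = 2(5)+4(5) = 30°C
Primer B: A+T=1, G+C=9 → Tm = 2(1)+4(9) = 38°C
30°C vs 38°C → primer B is higher.

Primer B, 38°C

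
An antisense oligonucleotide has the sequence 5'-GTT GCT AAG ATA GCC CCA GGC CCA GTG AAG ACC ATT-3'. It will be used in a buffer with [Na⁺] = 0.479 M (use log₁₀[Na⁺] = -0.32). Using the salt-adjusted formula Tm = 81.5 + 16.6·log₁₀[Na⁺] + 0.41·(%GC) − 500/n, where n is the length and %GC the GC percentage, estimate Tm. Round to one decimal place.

Length n = 36. Counting bases: G=9, T=7, C=10, A=10
G+C = 19, so %GC = 19/36 × 100 = 52.778%
Salt term: 16.6 × (-0.32) = -5.312
GC term: 0.41 × 52.778 = 21.639; length term: −500/36 = −13.889
Tm = 81.5 + (-5.312) + 21.639 − 13.889 = 83.938 → 83.9°C

83.9°C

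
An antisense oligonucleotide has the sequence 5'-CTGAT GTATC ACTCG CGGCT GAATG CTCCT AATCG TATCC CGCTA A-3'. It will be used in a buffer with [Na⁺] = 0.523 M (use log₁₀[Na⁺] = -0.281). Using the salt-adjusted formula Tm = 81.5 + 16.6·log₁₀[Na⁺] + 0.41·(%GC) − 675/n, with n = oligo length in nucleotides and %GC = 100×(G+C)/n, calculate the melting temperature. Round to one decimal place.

82.7°C

Length n = 46. A=10, T=13, C=14, G=9
G+C = 23, so %GC = 23/46 × 100 = 50%
Salt term: 16.6 × (-0.281) = -4.665
GC term: 0.41 × 50 = 20.5; length term: −675/46 = −14.674
Tm = 81.5 + (-4.665) + 20.5 − 14.674 = 82.661 → 82.7°C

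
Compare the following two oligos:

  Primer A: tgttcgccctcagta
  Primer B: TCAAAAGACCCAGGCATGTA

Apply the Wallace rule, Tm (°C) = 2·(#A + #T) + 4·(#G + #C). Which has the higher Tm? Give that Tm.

Primer A: A+T=7, G+C=8 → Tm = 2(7)+4(8) = 46°C
Primer B: A+T=11, G+C=9 → Tm = 2(11)+4(9) = 58°C
46°C vs 58°C → primer B is higher.

Primer B, 58°C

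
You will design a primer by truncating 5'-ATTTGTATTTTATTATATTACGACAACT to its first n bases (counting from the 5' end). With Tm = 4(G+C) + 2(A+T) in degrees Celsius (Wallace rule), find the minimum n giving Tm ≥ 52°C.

First 22 bases: ATTTGTATTTTATTATATTACG → Tm = 50°C (< 52°C)
First 23 bases: ATTTGTATTTTATTATATTACGA → Tm = 52°C (≥ 52°C)
Each additional base adds 2°C (A/T) or 4°C (G/C), so Tm is non-decreasing in n; n = 23 is the first length to reach 52°C.

n = 23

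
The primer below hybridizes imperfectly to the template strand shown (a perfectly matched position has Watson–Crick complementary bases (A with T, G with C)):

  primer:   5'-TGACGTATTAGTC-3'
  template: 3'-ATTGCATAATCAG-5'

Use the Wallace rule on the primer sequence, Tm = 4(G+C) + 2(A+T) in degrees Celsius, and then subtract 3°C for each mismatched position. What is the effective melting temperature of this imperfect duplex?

Primer base counts: A=3, T=5, G=3, C=2 → A+T=8, G+C=5
Perfect-match Tm = 2(8) + 4(5) = 16 + 20 = 36°C
Mismatches (positions where the bases are not complementary): 1 (at position 2)
Effective Tm = 36 − 1×3 = 36 − 3 = 33°C

33°C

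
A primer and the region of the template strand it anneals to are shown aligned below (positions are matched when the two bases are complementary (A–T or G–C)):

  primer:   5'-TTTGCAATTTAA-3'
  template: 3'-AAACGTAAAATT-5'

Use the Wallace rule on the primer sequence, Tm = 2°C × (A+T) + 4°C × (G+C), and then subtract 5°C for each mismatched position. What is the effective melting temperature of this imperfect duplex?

23°C

Primer base counts: A=4, T=6, G=1, C=1 → A+T=10, G+C=2
Perfect-match Tm = 2(10) + 4(2) = 20 + 8 = 28°C
Mismatches (positions where the bases are not complementary): 1 (at position 7)
Effective Tm = 28 − 1×5 = 28 − 5 = 23°C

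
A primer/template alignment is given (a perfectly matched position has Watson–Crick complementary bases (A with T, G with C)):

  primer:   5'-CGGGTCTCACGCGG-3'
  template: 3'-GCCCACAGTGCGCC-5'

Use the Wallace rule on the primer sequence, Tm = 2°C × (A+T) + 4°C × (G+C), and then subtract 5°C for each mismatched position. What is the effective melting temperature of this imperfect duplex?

Primer base counts: A=1, T=2, G=6, C=5 → A+T=3, G+C=11
Perfect-match Tm = 2(3) + 4(11) = 6 + 44 = 50°C
Mismatches (positions where the bases are not complementary): 1 (at position 6)
Effective Tm = 50 − 1×5 = 50 − 5 = 45°C

45°C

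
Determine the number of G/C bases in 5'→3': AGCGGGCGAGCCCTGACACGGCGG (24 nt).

Scanning the sequence gives T=1, G=11, A=4, C=8.
G+C = 11 + 8 = 19

19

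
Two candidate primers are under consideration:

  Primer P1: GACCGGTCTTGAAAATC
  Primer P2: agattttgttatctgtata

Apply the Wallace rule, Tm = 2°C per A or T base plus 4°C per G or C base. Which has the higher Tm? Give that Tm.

Primer P1, 50°C

Primer P1: A+T=9, G+C=8 → Tm = 2(9)+4(8) = 50°C
Primer P2: A+T=15, G+C=4 → Tm = 2(15)+4(4) = 46°C
50°C vs 46°C → primer P1 is higher.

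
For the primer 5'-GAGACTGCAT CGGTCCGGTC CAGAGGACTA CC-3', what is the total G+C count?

Scanning the sequence gives G=10, C=10, A=7, T=5.
Total G or C: 10 + 10 = 20

20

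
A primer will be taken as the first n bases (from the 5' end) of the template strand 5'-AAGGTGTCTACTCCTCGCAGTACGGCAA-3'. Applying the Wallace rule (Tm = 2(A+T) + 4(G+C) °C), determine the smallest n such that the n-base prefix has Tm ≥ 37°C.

n = 13

First 12 bases: AAGGTGTCTACT → Tm = 34°C (< 37°C)
First 13 bases: AAGGTGTCTACTC → Tm = 38°C (≥ 37°C)
Each additional base adds 2°C (A/T) or 4°C (G/C), so Tm is non-decreasing in n; n = 13 is the first length to reach 37°C.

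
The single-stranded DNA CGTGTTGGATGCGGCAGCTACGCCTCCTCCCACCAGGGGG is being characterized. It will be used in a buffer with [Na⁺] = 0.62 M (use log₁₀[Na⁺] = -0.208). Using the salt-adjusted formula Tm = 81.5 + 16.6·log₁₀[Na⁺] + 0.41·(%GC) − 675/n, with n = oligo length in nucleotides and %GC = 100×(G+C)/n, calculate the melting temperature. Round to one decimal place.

Length n = 40. Counting bases: G=14, T=7, A=5, C=14
G+C = 28, so %GC = 28/40 × 100 = 70%
Salt term: 16.6 × (-0.208) = -3.453
GC term: 0.41 × 70 = 28.7; length term: −675/40 = −16.875
Tm = 81.5 + (-3.453) + 28.7 − 16.875 = 89.872 → 89.9°C

89.9°C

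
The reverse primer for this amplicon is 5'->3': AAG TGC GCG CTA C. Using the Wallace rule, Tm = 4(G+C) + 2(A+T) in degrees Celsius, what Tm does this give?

A=3, T=2, G=4, C=4
A+T = 5, G+C = 8
Tm = 4·8 + 2·5 = 32 + 10 = 42°C

42°C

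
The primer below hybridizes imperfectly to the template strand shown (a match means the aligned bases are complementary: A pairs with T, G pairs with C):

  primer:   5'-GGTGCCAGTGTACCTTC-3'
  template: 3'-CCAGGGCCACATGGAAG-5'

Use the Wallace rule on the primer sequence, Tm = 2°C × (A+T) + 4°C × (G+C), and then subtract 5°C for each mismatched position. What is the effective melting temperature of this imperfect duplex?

Primer base counts: A=2, T=5, G=5, C=5 → A+T=7, G+C=10
Perfect-match Tm = 2(7) + 4(10) = 14 + 40 = 54°C
Mismatches (positions where the bases are not complementary): 2 (at positions 4, 7)
Effective Tm = 54 − 2×5 = 54 − 10 = 44°C

44°C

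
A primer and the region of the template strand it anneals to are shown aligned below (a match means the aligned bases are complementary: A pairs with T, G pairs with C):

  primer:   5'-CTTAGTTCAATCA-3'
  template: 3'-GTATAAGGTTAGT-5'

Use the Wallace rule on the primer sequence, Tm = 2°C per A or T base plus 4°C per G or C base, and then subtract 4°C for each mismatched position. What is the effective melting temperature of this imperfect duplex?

22°C

Primer base counts: A=4, T=5, G=1, C=3 → A+T=9, G+C=4
Perfect-match Tm = 2(9) + 4(4) = 18 + 16 = 34°C
Mismatches (positions where the bases are not complementary): 3 (at positions 2, 5, 7)
Effective Tm = 34 − 3×4 = 34 − 12 = 22°C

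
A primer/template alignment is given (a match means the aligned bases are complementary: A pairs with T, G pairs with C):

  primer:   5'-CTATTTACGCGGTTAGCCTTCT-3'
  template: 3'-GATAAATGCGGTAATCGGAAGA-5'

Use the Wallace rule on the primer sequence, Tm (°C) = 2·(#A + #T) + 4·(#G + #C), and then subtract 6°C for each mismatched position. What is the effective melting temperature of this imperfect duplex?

Primer base counts: A=3, T=9, G=4, C=6 → A+T=12, G+C=10
Perfect-match Tm = 2(12) + 4(10) = 24 + 40 = 64°C
Mismatches (positions where the bases are not complementary): 2 (at positions 11, 12)
Effective Tm = 64 − 2×6 = 64 − 12 = 52°C

52°C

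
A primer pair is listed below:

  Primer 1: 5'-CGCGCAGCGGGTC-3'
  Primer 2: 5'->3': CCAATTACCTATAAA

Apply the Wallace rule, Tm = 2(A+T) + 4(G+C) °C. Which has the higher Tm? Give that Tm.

Primer 1, 48°C

Primer 1: A+T=2, G+C=11 → Tm = 2(2)+4(11) = 48°C
Primer 2: A+T=11, G+C=4 → Tm = 2(11)+4(4) = 38°C
48°C vs 38°C → primer 1 is higher.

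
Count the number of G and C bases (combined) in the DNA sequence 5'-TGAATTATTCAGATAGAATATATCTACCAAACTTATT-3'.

Counting bases: A=15, T=14, G=3, C=5
G+C = 3 + 5 = 8

8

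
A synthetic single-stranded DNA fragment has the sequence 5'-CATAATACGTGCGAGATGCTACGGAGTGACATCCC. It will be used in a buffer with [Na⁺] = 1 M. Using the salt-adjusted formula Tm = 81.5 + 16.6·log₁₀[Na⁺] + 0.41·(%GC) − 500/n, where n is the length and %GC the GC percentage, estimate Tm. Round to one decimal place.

88.3°C

Length n = 35. A=10, T=7, G=9, C=9
G+C = 18, so %GC = 18/35 × 100 = 51.429%
Salt term: 16.6 × (0) = 0
GC term: 0.41 × 51.429 = 21.086; length term: −500/35 = −14.286
Tm = 81.5 + (0) + 21.086 − 14.286 = 88.3 → 88.3°C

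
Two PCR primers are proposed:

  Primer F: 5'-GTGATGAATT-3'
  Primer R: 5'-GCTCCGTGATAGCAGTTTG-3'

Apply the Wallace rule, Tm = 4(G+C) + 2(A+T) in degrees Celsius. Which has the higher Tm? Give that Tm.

Primer R, 58°C

Primer F: A+T=7, G+C=3 → Tm = 2(7)+4(3) = 26°C
Primer R: A+T=9, G+C=10 → Tm = 2(9)+4(10) = 58°C
26°C vs 58°C → primer R is higher.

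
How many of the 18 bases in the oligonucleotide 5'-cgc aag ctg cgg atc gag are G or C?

12

T=2, G=7, A=4, C=5
Total G or C: 7 + 5 = 12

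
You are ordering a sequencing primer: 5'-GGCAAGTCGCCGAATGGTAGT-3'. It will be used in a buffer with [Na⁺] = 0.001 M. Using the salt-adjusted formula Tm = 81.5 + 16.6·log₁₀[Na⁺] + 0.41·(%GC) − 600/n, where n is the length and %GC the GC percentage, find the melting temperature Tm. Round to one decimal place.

Length n = 21. T=4, A=5, C=4, G=8
G+C = 12, so %GC = 12/21 × 100 = 57.143%
Salt term: 16.6 × (-3) = -49.8
GC term: 0.41 × 57.143 = 23.429; length term: −600/21 = −28.571
Tm = 81.5 + (-49.8) + 23.429 − 28.571 = 26.558 → 26.6°C

26.6°C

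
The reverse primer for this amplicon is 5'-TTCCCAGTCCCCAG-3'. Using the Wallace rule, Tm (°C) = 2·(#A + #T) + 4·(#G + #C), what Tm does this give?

46°C

Base counts: T=3, A=2, G=2, C=7
AT pairs contribute 5, GC pairs contribute 9.
Tm = 2(5) + 4(9) = 10 + 36 = 46°C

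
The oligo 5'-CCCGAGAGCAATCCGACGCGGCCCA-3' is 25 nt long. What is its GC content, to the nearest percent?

Scanning the sequence gives T=1, A=6, G=7, C=11.
G+C = 7 + 11 = 18 out of 25 bases
%GC = 18/25 × 100 = 72% ≈ 72%

72%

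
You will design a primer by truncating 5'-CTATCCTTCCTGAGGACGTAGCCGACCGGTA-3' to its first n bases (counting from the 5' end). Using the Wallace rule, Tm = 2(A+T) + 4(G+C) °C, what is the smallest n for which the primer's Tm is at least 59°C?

n = 20

First 19 bases: CTATCCTTCCTGAGGACGT → Tm = 58°C (< 59°C)
First 20 bases: CTATCCTTCCTGAGGACGTA → Tm = 60°C (≥ 59°C)
Since every base adds ≥2°C, Tm only increases with n, so the threshold is first crossed at n = 20.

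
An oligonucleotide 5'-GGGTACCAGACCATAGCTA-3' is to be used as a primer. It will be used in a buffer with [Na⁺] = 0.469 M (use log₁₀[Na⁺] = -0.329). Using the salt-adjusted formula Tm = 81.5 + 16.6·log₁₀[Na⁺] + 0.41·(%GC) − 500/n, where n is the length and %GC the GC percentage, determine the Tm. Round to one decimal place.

71.3°C

Length n = 19. Base counts: G=5, C=5, A=6, T=3
G+C = 10, so %GC = 10/19 × 100 = 52.632%
Salt term: 16.6 × (-0.329) = -5.461
GC term: 0.41 × 52.632 = 21.579; length term: −500/19 = −26.316
Tm = 81.5 + (-5.461) + 21.579 − 26.316 = 71.302 → 71.3°C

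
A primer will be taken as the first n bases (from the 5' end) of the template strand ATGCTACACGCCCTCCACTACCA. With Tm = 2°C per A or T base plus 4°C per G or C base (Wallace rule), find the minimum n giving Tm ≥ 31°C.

First 10 bases: ATGCTACACG → Tm = 30°C (< 31°C)
First 11 bases: ATGCTACACGC → Tm = 34°C (≥ 31°C)
Since every base adds ≥2°C, Tm only increases with n, so the threshold is first crossed at n = 11.

n = 11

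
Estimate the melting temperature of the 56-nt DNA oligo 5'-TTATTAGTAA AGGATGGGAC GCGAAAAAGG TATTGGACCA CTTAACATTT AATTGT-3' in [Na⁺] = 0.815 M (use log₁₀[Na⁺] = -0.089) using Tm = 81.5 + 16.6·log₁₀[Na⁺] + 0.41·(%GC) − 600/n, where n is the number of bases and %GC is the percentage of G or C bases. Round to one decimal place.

Length n = 56. Scanning the sequence gives C=6, T=17, A=20, G=13.
G+C = 19, so %GC = 19/56 × 100 = 33.929%
Salt term: 16.6 × (-0.089) = -1.477
GC term: 0.41 × 33.929 = 13.911; length term: −600/56 = −10.714
Tm = 81.5 + (-1.477) + 13.911 − 10.714 = 83.22 → 83.2°C

83.2°C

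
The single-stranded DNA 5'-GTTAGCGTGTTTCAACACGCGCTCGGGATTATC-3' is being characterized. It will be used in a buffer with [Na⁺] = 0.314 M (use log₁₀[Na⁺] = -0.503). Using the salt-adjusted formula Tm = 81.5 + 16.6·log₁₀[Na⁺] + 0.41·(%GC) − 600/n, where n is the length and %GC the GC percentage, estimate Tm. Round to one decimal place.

76.1°C

Length n = 33. Base counts: T=10, G=9, A=6, C=8
G+C = 17, so %GC = 17/33 × 100 = 51.515%
Salt term: 16.6 × (-0.503) = -8.35
GC term: 0.41 × 51.515 = 21.121; length term: −600/33 = −18.182
Tm = 81.5 + (-8.35) + 21.121 − 18.182 = 76.089 → 76.1°C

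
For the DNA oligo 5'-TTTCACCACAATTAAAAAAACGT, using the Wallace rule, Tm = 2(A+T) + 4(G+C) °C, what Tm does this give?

58°C

Counting bases: T=6, A=11, G=1, C=5
AT pairs contribute 17, GC pairs contribute 6.
Tm = 2(17) + 4(6) = 34 + 24 = 58°C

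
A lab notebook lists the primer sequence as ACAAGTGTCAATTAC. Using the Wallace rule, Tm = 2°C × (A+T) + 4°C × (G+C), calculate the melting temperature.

Scanning the sequence gives G=2, C=3, A=6, T=4.
A+T = 10, G+C = 5
Tm = 2×10 + 4×5 = 40°C

40°C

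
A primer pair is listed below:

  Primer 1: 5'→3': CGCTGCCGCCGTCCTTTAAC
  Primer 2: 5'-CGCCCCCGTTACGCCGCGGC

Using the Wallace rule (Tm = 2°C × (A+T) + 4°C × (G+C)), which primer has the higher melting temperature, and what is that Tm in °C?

Primer 2, 74°C

Primer 1: A+T=7, G+C=13 → Tm = 2(7)+4(13) = 66°C
Primer 2: A+T=3, G+C=17 → Tm = 2(3)+4(17) = 74°C
66°C vs 74°C → primer 2 is higher.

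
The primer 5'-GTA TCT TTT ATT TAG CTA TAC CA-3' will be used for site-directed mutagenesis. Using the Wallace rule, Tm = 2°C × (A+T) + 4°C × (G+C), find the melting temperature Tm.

58°C

Base counts: T=11, C=4, A=6, G=2
So N_AT = 17 and N_GC = 6.
Tm = 2(17) + 4(6) = 34 + 24 = 58°C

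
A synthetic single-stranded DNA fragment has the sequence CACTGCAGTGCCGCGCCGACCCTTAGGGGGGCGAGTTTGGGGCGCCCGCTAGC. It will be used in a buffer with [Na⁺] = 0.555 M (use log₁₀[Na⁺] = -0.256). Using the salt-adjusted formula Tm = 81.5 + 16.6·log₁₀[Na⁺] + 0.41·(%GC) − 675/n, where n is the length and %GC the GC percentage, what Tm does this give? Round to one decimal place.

94.7°C

Length n = 53. Base counts: A=6, G=21, C=18, T=8
G+C = 39, so %GC = 39/53 × 100 = 73.585%
Salt term: 16.6 × (-0.256) = -4.25
GC term: 0.41 × 73.585 = 30.17; length term: −675/53 = −12.736
Tm = 81.5 + (-4.25) + 30.17 − 12.736 = 94.684 → 94.7°C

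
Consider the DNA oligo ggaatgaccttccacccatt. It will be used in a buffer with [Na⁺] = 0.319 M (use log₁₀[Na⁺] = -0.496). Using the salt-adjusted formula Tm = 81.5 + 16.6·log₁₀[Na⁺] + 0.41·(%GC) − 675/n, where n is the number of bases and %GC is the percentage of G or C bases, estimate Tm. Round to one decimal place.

60.0°C

Length n = 20. Base counts: A=5, C=7, G=3, T=5
G+C = 10, so %GC = 10/20 × 100 = 50%
Salt term: 16.6 × (-0.496) = -8.234
GC term: 0.41 × 50 = 20.5; length term: −675/20 = −33.75
Tm = 81.5 + (-8.234) + 20.5 − 33.75 = 60.016 → 60.0°C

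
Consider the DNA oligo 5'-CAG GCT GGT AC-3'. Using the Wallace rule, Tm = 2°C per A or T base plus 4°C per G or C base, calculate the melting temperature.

36°C

Scanning the sequence gives T=2, G=4, C=3, A=2.
AT pairs contribute 4, GC pairs contribute 7.
Tm = 4·7 + 2·4 = 28 + 8 = 36°C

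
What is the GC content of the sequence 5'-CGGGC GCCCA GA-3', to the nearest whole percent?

83%

Base counts: G=5, T=0, A=2, C=5
G+C = 5 + 5 = 10 out of 12 bases
%GC = 10/12 × 100 = 83.33% ≈ 83%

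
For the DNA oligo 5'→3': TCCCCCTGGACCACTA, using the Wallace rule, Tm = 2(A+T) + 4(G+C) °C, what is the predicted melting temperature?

52°C

Counting bases: A=3, G=2, T=3, C=8
A+T = 6, G+C = 10
Tm = 4·10 + 2·6 = 40 + 12 = 52°C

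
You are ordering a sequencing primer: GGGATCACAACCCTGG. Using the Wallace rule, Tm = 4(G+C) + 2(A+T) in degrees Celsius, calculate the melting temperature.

Base counts: A=4, C=5, T=2, G=5
A+T = 6, G+C = 10
Tm = 2×6 + 4×10 = 52°C

52°C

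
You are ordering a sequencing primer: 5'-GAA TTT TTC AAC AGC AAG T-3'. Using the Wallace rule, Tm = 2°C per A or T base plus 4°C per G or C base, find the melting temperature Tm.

Base counts: T=6, G=3, C=3, A=7
A+T = 13, G+C = 6
Tm = 4·6 + 2·13 = 24 + 26 = 50°C

50°C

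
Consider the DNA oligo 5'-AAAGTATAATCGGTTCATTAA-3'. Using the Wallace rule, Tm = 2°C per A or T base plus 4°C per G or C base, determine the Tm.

T=7, C=2, G=3, A=9
So N_AT = 16 and N_GC = 5.
Tm = 2×16 + 4×5 = 52°C

52°C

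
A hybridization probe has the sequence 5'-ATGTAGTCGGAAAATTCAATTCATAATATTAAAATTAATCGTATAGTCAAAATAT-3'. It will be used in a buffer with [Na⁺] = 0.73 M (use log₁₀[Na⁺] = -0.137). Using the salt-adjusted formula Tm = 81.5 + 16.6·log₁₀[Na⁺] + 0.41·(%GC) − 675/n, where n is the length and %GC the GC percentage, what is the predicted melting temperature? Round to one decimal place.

Length n = 55. Base counts: T=19, G=6, A=25, C=5
G+C = 11, so %GC = 11/55 × 100 = 20%
Salt term: 16.6 × (-0.137) = -2.274
GC term: 0.41 × 20 = 8.2; length term: −675/55 = −12.273
Tm = 81.5 + (-2.274) + 8.2 − 12.273 = 75.153 → 75.2°C

75.2°C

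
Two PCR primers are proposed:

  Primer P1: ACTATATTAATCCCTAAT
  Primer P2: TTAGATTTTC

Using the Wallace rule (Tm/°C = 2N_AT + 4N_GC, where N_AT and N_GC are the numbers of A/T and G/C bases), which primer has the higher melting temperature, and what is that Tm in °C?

Primer P1: A+T=14, G+C=4 → Tm = 2(14)+4(4) = 44°C
Primer P2: A+T=8, G+C=2 → Tm = 2(8)+4(2) = 24°C
44°C vs 24°C → primer P1 is higher.

Primer P1, 44°C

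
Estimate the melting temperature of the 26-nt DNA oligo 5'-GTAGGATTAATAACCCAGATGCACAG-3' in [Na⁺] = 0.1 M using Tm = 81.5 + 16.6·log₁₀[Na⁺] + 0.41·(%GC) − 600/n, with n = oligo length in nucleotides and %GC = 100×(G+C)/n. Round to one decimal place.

Length n = 26. C=5, G=6, A=10, T=5
G+C = 11, so %GC = 11/26 × 100 = 42.308%
Salt term: 16.6 × (-1) = -16.6
GC term: 0.41 × 42.308 = 17.346; length term: −600/26 = −23.077
Tm = 81.5 + (-16.6) + 17.346 − 23.077 = 59.169 → 59.2°C

59.2°C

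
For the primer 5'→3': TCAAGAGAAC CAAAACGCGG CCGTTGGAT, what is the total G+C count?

15

Scanning the sequence gives C=7, G=8, A=10, T=4.
Total G or C: 8 + 7 = 15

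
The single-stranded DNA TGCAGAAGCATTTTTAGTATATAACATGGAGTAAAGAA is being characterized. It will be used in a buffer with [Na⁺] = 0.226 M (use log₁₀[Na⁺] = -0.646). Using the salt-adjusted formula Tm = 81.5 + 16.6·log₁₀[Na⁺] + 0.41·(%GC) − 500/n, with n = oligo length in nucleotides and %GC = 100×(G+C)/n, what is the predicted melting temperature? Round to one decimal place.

69.5°C

Length n = 38. T=11, G=8, A=16, C=3
G+C = 11, so %GC = 11/38 × 100 = 28.947%
Salt term: 16.6 × (-0.646) = -10.724
GC term: 0.41 × 28.947 = 11.868; length term: −500/38 = −13.158
Tm = 81.5 + (-10.724) + 11.868 − 13.158 = 69.486 → 69.5°C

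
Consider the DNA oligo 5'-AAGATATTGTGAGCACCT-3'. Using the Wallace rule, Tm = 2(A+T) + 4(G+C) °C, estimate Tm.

Counting bases: C=3, A=6, G=4, T=5
AT pairs contribute 11, GC pairs contribute 7.
Tm = 2(11) + 4(7) = 22 + 28 = 50°C

50°C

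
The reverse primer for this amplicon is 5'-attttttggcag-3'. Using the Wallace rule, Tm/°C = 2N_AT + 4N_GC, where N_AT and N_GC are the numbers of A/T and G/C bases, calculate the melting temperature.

32°C

G=3, A=2, T=6, C=1
A+T = 8, G+C = 4
Tm = 2×8 + 4×4 = 32°C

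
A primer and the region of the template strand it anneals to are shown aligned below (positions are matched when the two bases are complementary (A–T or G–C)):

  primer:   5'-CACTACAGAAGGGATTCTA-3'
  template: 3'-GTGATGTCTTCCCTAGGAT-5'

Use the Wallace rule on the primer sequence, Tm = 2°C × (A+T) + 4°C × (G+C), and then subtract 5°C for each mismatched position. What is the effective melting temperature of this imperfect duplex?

Primer base counts: A=7, T=4, G=4, C=4 → A+T=11, G+C=8
Perfect-match Tm = 2(11) + 4(8) = 22 + 32 = 54°C
Mismatches (positions where the bases are not complementary): 1 (at position 16)
Effective Tm = 54 − 1×5 = 54 − 5 = 49°C

49°C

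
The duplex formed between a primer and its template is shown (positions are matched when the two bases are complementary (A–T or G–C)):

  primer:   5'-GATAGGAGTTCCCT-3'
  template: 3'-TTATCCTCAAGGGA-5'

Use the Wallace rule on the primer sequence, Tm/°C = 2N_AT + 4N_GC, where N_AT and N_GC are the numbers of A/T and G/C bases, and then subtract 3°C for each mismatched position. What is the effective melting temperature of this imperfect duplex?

39°C

Primer base counts: A=3, T=4, G=4, C=3 → A+T=7, G+C=7
Perfect-match Tm = 2(7) + 4(7) = 14 + 28 = 42°C
Mismatches (positions where the bases are not complementary): 1 (at position 1)
Effective Tm = 42 − 1×3 = 42 − 3 = 39°C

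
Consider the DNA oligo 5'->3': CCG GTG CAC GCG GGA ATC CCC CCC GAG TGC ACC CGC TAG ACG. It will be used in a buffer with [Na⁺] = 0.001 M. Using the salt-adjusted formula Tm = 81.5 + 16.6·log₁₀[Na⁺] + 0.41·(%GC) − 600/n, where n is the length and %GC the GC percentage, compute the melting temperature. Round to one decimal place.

47.7°C

Length n = 42. Scanning the sequence gives G=13, C=18, T=4, A=7.
G+C = 31, so %GC = 31/42 × 100 = 73.81%
Salt term: 16.6 × (-3) = -49.8
GC term: 0.41 × 73.81 = 30.262; length term: −600/42 = −14.286
Tm = 81.5 + (-49.8) + 30.262 − 14.286 = 47.676 → 47.7°C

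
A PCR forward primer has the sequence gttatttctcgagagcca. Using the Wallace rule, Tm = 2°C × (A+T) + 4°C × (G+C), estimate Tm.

52°C

Base counts: T=6, C=4, G=4, A=4
So N_AT = 10 and N_GC = 8.
Tm = 2(10) + 4(8) = 20 + 32 = 52°C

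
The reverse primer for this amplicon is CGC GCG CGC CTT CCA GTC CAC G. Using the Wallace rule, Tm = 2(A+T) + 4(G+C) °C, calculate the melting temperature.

Base counts: G=6, T=3, A=2, C=11
A+T = 5, G+C = 17
Tm = 2(5) + 4(17) = 10 + 68 = 78°C

78°C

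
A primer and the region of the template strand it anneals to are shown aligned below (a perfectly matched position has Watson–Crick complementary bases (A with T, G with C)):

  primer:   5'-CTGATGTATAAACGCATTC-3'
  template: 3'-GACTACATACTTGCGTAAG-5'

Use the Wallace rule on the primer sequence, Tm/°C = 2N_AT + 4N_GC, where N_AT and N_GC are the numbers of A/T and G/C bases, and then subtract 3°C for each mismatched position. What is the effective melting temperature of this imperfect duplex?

49°C

Primer base counts: A=6, T=6, G=3, C=4 → A+T=12, G+C=7
Perfect-match Tm = 2(12) + 4(7) = 24 + 28 = 52°C
Mismatches (positions where the bases are not complementary): 1 (at position 10)
Effective Tm = 52 − 1×3 = 52 − 3 = 49°C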